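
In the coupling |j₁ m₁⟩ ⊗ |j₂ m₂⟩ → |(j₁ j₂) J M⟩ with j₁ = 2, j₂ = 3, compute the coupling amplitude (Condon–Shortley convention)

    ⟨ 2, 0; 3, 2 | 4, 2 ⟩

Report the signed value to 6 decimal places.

j₁+j₂−J=1  J+j₁−j₂=3  J−j₁+j₂=5  j₁+j₂+J+1=10
(j₁±m₁, j₂±m₂, J±M) = (2,2,5,1,6,2)
P² = 8640/7
sum k=0..1:
  [0] +1/240 = 1/240
  [1] −1/48 = -1/48
S = -1/60
C² = P²·S² = 12/35 ; C = -0.585540

−√(12/35) = -0.585540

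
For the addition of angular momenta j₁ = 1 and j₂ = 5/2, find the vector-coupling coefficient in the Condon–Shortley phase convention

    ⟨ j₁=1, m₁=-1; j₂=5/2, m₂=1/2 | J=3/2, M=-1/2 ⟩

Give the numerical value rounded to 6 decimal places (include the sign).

triangle: 2!·0!·3!/6! = 12/720
(j±m)!: 0!·2!·3!·2!·1!·2! = 48
prefactor² = (2J+1)·Δ·N² = 16/5
  k=2: +1/(2!·0!·0!·1!·0!·2!) = 1/4
Σ = 1/4  ⇒  CG² = 16/5·1/4² = 1/5
CG = +√(1/5) = +0.447214

+√(1/5) ≈ +0.447214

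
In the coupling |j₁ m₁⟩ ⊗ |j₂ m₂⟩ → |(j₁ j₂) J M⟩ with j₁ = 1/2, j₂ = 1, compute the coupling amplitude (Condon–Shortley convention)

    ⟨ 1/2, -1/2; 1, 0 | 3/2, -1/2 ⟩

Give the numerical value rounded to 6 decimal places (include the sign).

j₁+j₂−J=0  J+j₁−j₂=1  J−j₁+j₂=2  j₁+j₂+J+1=4
(j₁±m₁, j₂±m₂, J±M) = (0,1,1,1,1,2)
P² = 2/3
sum k=0..0:
  [0] +1/1 = 1
S = 1
C² = P²·S² = 2/3 ; C = +0.816497

+0.816497  (= +√(2/3))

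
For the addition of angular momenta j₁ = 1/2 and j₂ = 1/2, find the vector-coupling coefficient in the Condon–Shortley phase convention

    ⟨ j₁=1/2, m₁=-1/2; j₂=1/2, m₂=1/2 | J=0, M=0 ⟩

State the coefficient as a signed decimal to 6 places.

j₁+j₂−J=1  J+j₁−j₂=0  J−j₁+j₂=0  j₁+j₂+J+1=2
(j₁±m₁, j₂±m₂, J±M) = (0,1,1,0,0,0)
P² = 1/2
sum k=1..1:
  [1] −1/1 = -1
S = -1
C² = P²·S² = 1/2 ; C = -0.707107

−√(1/2) ≈ -0.707107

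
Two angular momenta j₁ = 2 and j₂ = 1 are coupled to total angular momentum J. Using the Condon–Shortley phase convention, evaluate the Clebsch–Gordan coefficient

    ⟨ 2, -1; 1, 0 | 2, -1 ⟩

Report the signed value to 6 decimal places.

−√(1/6) = -0.408248

triangle: 1!*3!*1!/6! = 6/720
(j±m)!: 1!*3!*1!*1!*1!*3! = 36
prefactor² = (2J+1)*Δ*N² = 3/2
  k=0: +1/(0!*1!*3!*1!*0!*0!) = 1/6
  k=1: −1/(1!*0!*2!*0!*1!*1!) = -1/2
Σ = -1/3  ⇒  CG² = 3/2*(-1/3)² = 1/6
CG = −√(1/6) = -0.408248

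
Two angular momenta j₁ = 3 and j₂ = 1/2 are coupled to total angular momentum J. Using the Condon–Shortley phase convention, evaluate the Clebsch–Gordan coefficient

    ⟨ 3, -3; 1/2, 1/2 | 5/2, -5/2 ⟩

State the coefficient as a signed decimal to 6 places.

√[6·1!5!0!/7! · 0!6!1!0!0!5!] = √(86400/7)
  +(−1)^1/∏(1,0,5,0,0,0)! = -1/120  (running -1/120)
⟨..|..⟩ = √(86400/7)·(-1/120) = -0.925820

-0.925820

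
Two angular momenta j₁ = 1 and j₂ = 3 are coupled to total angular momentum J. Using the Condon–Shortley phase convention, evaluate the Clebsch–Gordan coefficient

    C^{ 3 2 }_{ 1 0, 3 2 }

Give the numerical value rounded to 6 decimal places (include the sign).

triangle: 1!*1!*5!/8! = 120/40320
(j±m)!: 1!*1!*5!*1!*5!*1! = 14400
prefactor² = (2J+1)*Δ*N² = 300
  k=0: +1/(0!*1!*1!*5!*0!*0!) = 1/120
  k=1: −1/(1!*0!*0!*4!*1!*1!) = -1/24
Σ = -1/30  ⇒  CG² = 300*(-1/30)² = 1/3
CG = −√(1/3) = -0.577350

-0.577350  (= −√(1/3))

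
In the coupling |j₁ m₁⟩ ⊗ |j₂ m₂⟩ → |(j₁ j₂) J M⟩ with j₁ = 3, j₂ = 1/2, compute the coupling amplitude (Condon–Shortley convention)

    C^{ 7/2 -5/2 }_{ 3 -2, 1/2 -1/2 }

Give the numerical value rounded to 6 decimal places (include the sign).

+√(6/7) ≈ +0.925820

triangle: 0!*6!*1!/8! = 720/40320
(j±m)!: 1!*5!*0!*1!*1!*6! = 86400
prefactor² = (2J+1)*Δ*N² = 86400/7
  k=0: +1/(0!*0!*5!*0!*1!*1!) = 1/120
Σ = 1/120  ⇒  CG² = 86400/7*1/120² = 6/7
CG = +√(6/7) = +0.925820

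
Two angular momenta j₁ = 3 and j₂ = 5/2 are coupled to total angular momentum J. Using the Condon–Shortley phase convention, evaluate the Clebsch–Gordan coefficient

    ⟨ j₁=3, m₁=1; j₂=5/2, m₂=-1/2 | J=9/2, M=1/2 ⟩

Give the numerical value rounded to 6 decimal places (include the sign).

triangle: 1!·5!·4!/11! = 2880/39916800
(j±m)!: 4!·2!·2!·3!·5!·4! = 1658880
prefactor² = (2J+1)·Δ·N² = 92160/77
  k=0: +1/(0!·1!·2!·2!·3!·2!) = 1/48
  k=1: −1/(1!·0!·1!·1!·4!·3!) = -1/144
Σ = 1/72  ⇒  CG² = 92160/77·1/72² = 160/693
CG = +√(160/693) = +0.480500

+0.480500  (= +√(160/693))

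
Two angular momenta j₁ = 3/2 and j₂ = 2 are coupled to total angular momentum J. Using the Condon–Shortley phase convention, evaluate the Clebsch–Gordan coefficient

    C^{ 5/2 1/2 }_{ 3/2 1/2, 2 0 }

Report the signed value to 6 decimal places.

+0.292770

triangle: 1!·2!·3!/7! = 12/5040
(j±m)!: 2!·1!·2!·2!·3!·2! = 96
prefactor² = (2J+1)·Δ·N² = 48/35
  k=0: +1/(0!·1!·1!·2!·1!·1!) = 1/2
  k=1: −1/(1!·0!·0!·1!·2!·2!) = -1/4
Σ = 1/4  ⇒  CG² = 48/35·1/4² = 3/35
CG = +√(3/35) = +0.292770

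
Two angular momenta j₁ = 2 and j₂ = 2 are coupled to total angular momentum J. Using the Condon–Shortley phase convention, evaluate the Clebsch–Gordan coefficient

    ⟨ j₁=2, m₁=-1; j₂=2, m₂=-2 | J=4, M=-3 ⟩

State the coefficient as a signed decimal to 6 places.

√[9·0!4!4!/9! · 1!3!0!4!1!7!] = √(10368)
  +(−1)^0/∏(0,0,3,0,1,4)! = 1/144  (running 1/144)
⟨..|..⟩ = √(10368)·(1/144) = +0.707107

+√(1/2) = +0.707107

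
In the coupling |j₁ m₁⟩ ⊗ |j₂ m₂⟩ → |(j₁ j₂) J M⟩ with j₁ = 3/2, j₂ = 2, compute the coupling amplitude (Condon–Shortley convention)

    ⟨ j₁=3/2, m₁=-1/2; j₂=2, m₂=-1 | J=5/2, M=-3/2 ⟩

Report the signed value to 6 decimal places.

triangle: 1!*2!*3!/7! = 12/5040
(j±m)!: 1!*2!*1!*3!*1!*4! = 288
prefactor² = (2J+1)*Δ*N² = 144/35
  k=0: +1/(0!*1!*2!*1!*0!*2!) = 1/4
  k=1: −1/(1!*0!*1!*0!*1!*3!) = -1/6
Σ = 1/12  ⇒  CG² = 144/35*1/12² = 1/35
CG = +√(1/35) = +0.169031

+0.169031  (= +√(1/35))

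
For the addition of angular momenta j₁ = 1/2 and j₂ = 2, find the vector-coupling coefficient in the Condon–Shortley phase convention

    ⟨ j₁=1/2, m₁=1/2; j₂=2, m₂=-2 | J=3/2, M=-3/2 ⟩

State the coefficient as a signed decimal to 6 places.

+0.894427  (= +√(4/5))

triangle: 1!×0!×3!/5! = 6/120
(j±m)!: 1!×0!×0!×4!×0!×3! = 144
prefactor² = (2J+1)×Δ×N² = 144/5
  k=0: +1/(0!×1!×0!×0!×0!×3!) = 1/6
Σ = 1/6  ⇒  CG² = 144/5×1/6² = 4/5
CG = +√(4/5) = +0.894427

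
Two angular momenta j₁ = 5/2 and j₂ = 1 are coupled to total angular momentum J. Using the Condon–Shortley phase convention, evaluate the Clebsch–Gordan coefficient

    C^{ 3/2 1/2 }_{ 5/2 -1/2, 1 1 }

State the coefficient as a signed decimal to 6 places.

+√(1/5) = +0.447214

triangle: 2!*3!*0!/6! = 12/720
(j±m)!: 2!*3!*2!*0!*2!*1! = 48
prefactor² = (2J+1)*Δ*N² = 16/5
  k=2: +1/(2!*0!*1!*0!*2!*0!) = 1/4
Σ = 1/4  ⇒  CG² = 16/5*1/4² = 1/5
CG = +√(1/5) = +0.447214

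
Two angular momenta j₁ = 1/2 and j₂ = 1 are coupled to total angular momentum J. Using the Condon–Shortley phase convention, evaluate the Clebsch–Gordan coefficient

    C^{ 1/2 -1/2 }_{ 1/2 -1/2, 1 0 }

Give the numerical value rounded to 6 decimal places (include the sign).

√[2·1!0!1!/3! · 0!1!1!1!0!1!] = √(1/3)
  +(−1)^1/∏(1,0,0,0,0,1)! = -1  (running -1)
⟨..|..⟩ = √(1/3)·(-1) = -0.577350

-0.577350  (= −√(1/3))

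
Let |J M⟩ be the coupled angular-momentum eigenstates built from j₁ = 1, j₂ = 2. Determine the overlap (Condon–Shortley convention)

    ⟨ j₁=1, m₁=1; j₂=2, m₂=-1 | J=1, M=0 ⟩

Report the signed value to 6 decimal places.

+√(3/10) = +0.547723

triangle: 2!·0!·2!/5! = 4/120
(j±m)!: 2!·0!·1!·3!·1!·1! = 12
prefactor² = (2J+1)·Δ·N² = 6/5
  k=0: +1/(0!·2!·0!·1!·0!·1!) = 1/2
Σ = 1/2  ⇒  CG² = 6/5·1/2² = 3/10
CG = +√(3/10) = +0.547723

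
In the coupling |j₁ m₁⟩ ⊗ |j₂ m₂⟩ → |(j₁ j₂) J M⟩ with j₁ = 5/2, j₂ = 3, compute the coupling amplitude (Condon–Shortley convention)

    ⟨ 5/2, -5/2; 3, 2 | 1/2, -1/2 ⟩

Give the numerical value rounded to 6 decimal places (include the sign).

−√(1/21) ≈ -0.218218

triangle: 5!·0!·1!/7! = 120/5040
(j±m)!: 0!·5!·5!·1!·0!·1! = 14400
prefactor² = (2J+1)·Δ·N² = 4800/7
  k=5: −1/(5!·0!·0!·0!·0!·1!) = -1/120
Σ = -1/120  ⇒  CG² = 4800/7·(-1/120)² = 1/21
CG = −√(1/21) = -0.218218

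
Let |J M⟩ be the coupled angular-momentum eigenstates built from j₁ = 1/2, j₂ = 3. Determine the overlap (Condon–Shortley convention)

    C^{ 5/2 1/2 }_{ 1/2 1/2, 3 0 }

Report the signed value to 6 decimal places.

+√(3/7) ≈ +0.654654

√[6·1!0!5!/7! · 1!0!3!3!3!2!] = √(432/7)
  +(−1)^0/∏(0,1,0,3,0,2)! = 1/12  (running 1/12)
⟨..|..⟩ = √(432/7)·(1/12) = +0.654654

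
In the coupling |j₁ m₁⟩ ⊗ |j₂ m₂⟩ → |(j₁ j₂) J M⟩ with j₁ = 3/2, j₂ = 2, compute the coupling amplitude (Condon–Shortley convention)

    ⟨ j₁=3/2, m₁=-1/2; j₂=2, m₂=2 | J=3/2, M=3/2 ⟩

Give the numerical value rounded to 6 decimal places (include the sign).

j₁+j₂−J=2  J+j₁−j₂=1  J−j₁+j₂=2  j₁+j₂+J+1=6
(j₁±m₁, j₂±m₂, J±M) = (1,2,4,0,3,0)
P² = 32/5
sum k=2..2:
  [2] +1/4 = 1/4
S = 1/4
C² = P²·S² = 2/5 ; C = +0.632456

+0.632456  (= +√(2/5))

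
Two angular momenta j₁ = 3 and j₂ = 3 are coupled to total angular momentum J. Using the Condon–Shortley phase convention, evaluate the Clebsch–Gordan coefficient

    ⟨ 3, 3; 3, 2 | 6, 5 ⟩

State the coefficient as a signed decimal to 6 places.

triangle: 0!*6!*6!/13! = 518400/6227020800
(j±m)!: 6!*0!*5!*1!*11!*1! = 3448811520000
prefactor² = (2J+1)*Δ*N² = 3732480000
  k=0: +1/(0!*0!*0!*5!*6!*1!) = 1/86400
Σ = 1/86400  ⇒  CG² = 3732480000*1/86400² = 1/2
CG = +√(1/2) = +0.707107

+0.707107  (= +√(1/2))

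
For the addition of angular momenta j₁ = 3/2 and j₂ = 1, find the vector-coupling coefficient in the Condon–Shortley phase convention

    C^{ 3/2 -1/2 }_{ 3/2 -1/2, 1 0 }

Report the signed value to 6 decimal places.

-0.258199

√[4·1!2!1!/5! · 1!2!1!1!1!2!] = √(4/15)
  +(−1)^0/∏(0,1,2,1,0,0)! = 1/2  (running 1/2)
  +(−1)^1/∏(1,0,1,0,1,1)! = -1  (running -1/2)
⟨..|..⟩ = √(4/15)·(-1/2) = -0.258199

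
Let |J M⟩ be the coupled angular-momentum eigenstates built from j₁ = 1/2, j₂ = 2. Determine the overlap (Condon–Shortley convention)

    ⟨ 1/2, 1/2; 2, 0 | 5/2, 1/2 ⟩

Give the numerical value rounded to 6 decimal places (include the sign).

triangle: 0!·1!·4!/6! = 24/720
(j±m)!: 1!·0!·2!·2!·3!·2! = 48
prefactor² = (2J+1)·Δ·N² = 48/5
  k=0: +1/(0!·0!·0!·2!·1!·2!) = 1/4
Σ = 1/4  ⇒  CG² = 48/5·1/4² = 3/5
CG = +√(3/5) = +0.774597

+√(3/5) = +0.774597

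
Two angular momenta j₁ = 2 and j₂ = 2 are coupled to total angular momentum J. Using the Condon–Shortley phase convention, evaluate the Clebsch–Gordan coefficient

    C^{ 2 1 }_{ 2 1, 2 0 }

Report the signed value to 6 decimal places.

−√(1/14) ≈ -0.267261

√[5·2!2!2!/7! · 3!1!2!2!3!1!] = √(8/7)
  +(−1)^0/∏(0,2,1,2,1,0)! = 1/4  (running 1/4)
  +(−1)^1/∏(1,1,0,1,2,1)! = -1/2  (running -1/4)
⟨..|..⟩ = √(8/7)·(-1/4) = -0.267261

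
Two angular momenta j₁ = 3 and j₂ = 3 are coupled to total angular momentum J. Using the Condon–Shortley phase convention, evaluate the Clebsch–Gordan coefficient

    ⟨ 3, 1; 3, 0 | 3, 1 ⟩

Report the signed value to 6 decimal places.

j₁+j₂−J=3  J+j₁−j₂=3  J−j₁+j₂=3  j₁+j₂+J+1=10
(j₁±m₁, j₂±m₂, J±M) = (4,2,3,3,4,2)
P² = 864/25
sum k=0..2:
  [0] +1/72 = 1/72
  [1] −1/8 = -1/8
  [2] +1/24 = 1/24
S = -5/72
C² = P²·S² = 1/6 ; C = -0.408248

-0.408248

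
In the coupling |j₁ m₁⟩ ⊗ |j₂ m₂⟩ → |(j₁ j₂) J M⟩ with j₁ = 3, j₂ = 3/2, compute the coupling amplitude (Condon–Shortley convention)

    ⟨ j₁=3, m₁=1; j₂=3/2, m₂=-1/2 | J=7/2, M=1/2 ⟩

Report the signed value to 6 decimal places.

+0.534522

triangle: 1!*5!*2!/9! = 240/362880
(j±m)!: 4!*2!*1!*2!*4!*3! = 13824
prefactor² = (2J+1)*Δ*N² = 512/7
  k=0: +1/(0!*1!*2!*1!*3!*1!) = 1/12
  k=1: −1/(1!*0!*1!*0!*4!*2!) = -1/48
Σ = 1/16  ⇒  CG² = 512/7*1/16² = 2/7
CG = +√(2/7) = +0.534522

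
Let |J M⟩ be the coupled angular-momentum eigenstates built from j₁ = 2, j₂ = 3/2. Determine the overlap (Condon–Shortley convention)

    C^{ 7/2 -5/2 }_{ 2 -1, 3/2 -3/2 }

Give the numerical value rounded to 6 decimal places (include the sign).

triangle: 0!·4!·3!/8! = 144/40320
(j±m)!: 1!·3!·0!·3!·1!·6! = 25920
prefactor² = (2J+1)·Δ·N² = 5184/7
  k=0: +1/(0!·0!·3!·0!·1!·3!) = 1/36
Σ = 1/36  ⇒  CG² = 5184/7·1/36² = 4/7
CG = +√(4/7) = +0.755929

+√(4/7) ≈ +0.755929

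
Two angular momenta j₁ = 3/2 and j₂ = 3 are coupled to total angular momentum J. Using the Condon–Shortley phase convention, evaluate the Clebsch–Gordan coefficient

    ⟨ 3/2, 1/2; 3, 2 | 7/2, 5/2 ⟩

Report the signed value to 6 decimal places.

√[8·1!2!5!/9! · 2!1!5!1!6!1!] = √(6400/7)
  +(−1)^0/∏(0,1,1,5,1,0)! = 1/120  (running 1/120)
  +(−1)^1/∏(1,0,0,4,2,1)! = -1/48  (running -1/80)
⟨..|..⟩ = √(6400/7)·(-1/80) = -0.377964

−√(1/7) = -0.377964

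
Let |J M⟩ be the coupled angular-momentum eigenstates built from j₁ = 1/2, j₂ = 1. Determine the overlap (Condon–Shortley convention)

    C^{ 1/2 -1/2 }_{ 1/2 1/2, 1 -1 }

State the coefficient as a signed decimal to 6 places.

√[2·1!0!1!/3! · 1!0!0!2!0!1!] = √(2/3)
  +(−1)^0/∏(0,1,0,0,0,1)! = 1  (running 1)
⟨..|..⟩ = √(2/3)·(1) = +0.816497

+√(2/3) ≈ +0.816497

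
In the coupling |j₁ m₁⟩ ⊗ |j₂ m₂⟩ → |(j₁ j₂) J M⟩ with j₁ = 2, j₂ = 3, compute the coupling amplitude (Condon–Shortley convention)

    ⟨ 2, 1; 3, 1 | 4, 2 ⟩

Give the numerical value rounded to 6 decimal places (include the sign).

+0.188982

√[9·1!3!5!/10! · 3!1!4!2!6!2!] = √(5184/7)
  +(−1)^0/∏(0,1,1,4,2,1)! = 1/48  (running 1/48)
  +(−1)^1/∏(1,0,0,3,3,2)! = -1/72  (running 1/144)
⟨..|..⟩ = √(5184/7)·(1/144) = +0.188982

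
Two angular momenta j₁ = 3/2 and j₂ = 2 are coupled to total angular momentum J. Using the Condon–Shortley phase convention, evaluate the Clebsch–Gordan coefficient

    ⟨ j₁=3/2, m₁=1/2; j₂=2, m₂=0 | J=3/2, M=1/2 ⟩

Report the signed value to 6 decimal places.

-0.447214

j₁+j₂−J=2  J+j₁−j₂=1  J−j₁+j₂=2  j₁+j₂+J+1=6
(j₁±m₁, j₂±m₂, J±M) = (2,1,2,2,2,1)
P² = 16/45
sum k=0..1:
  [0] +1/4 = 1/4
  [1] −1/1 = -1
S = -3/4
C² = P²·S² = 1/5 ; C = -0.447214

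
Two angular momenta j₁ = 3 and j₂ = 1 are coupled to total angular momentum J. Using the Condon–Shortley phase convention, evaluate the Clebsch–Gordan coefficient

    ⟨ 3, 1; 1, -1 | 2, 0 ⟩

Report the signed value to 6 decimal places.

+√(2/7) = +0.534522

j₁+j₂−J=2  J+j₁−j₂=4  J−j₁+j₂=0  j₁+j₂+J+1=7
(j₁±m₁, j₂±m₂, J±M) = (4,2,0,2,2,2)
P² = 128/7
sum k=0..0:
  [0] +1/8 = 1/8
S = 1/8
C² = P²·S² = 2/7 ; C = +0.534522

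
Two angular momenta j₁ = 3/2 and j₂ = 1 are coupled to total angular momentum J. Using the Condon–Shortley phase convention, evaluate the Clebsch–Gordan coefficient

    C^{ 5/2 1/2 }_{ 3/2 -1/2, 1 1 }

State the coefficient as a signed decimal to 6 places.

j₁+j₂−J=0  J+j₁−j₂=3  J−j₁+j₂=2  j₁+j₂+J+1=6
(j₁±m₁, j₂±m₂, J±M) = (1,2,2,0,3,2)
P² = 24/5
sum k=0..0:
  [0] +1/4 = 1/4
S = 1/4
C² = P²·S² = 3/10 ; C = +0.547723

+√(3/10) = +0.547723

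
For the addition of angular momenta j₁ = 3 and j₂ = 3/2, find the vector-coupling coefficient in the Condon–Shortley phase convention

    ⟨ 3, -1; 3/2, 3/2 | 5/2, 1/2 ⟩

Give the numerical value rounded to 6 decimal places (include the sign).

triangle: 2!×4!×1!/8! = 48/40320
(j±m)!: 2!×4!×3!×0!×3!×2! = 3456
prefactor² = (2J+1)×Δ×N² = 864/35
  k=2: +1/(2!×0!×2!×1!×2!×0!) = 1/8
Σ = 1/8  ⇒  CG² = 864/35×1/8² = 27/70
CG = +√(27/70) = +0.621059

+0.621059  (= +√(27/70))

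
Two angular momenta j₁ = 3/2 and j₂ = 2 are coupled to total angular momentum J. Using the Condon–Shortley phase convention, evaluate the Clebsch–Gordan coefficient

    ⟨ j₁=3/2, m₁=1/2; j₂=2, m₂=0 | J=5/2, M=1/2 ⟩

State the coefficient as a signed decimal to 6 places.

triangle: 1!*2!*3!/7! = 12/5040
(j±m)!: 2!*1!*2!*2!*3!*2! = 96
prefactor² = (2J+1)*Δ*N² = 48/35
  k=0: +1/(0!*1!*1!*2!*1!*1!) = 1/2
  k=1: −1/(1!*0!*0!*1!*2!*2!) = -1/4
Σ = 1/4  ⇒  CG² = 48/35*1/4² = 3/35
CG = +√(3/35) = +0.292770

+0.292770  (= +√(3/35))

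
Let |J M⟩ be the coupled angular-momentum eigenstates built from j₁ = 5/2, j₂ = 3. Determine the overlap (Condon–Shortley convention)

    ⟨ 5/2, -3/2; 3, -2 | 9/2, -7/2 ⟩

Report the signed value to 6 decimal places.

+0.100504  (= +√(1/99))

√[10·1!4!5!/11! · 1!4!1!5!1!8!] = √(921600/11)
  +(−1)^0/∏(0,1,4,1,0,4)! = 1/576  (running 1/576)
  +(−1)^1/∏(1,0,3,0,1,5)! = -1/720  (running 1/2880)
⟨..|..⟩ = √(921600/11)·(1/2880) = +0.100504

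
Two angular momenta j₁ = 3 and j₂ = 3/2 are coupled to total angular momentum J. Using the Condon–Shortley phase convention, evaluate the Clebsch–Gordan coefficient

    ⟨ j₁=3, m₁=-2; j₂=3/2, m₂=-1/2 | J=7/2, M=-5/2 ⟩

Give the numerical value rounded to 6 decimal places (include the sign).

-0.377964  (= −√(1/7))

triangle: 1!·5!·2!/9! = 240/362880
(j±m)!: 1!·5!·1!·2!·1!·6! = 172800
prefactor² = (2J+1)·Δ·N² = 6400/7
  k=0: +1/(0!·1!·5!·1!·0!·1!) = 1/120
  k=1: −1/(1!·0!·4!·0!·1!·2!) = -1/48
Σ = -1/80  ⇒  CG² = 6400/7·(-1/80)² = 1/7
CG = −√(1/7) = -0.377964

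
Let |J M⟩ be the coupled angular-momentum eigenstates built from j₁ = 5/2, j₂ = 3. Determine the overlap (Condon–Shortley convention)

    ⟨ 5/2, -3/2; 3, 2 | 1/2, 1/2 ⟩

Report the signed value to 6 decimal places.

√[2·5!0!1!/7! · 1!4!5!1!1!0!] = √(960/7)
  +(−1)^4/∏(4,1,0,1,0,0)! = 1/24  (running 1/24)
⟨..|..⟩ = √(960/7)·(1/24) = +0.487950

+0.487950  (= +√(5/21))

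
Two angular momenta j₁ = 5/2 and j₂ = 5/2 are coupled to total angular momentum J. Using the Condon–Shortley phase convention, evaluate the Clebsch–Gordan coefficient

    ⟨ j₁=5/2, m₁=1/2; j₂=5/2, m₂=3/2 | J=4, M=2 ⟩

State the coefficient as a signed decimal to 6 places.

-0.422577  (= −√(5/28))

j₁+j₂−J=1  J+j₁−j₂=4  J−j₁+j₂=4  j₁+j₂+J+1=10
(j₁±m₁, j₂±m₂, J±M) = (3,2,4,1,6,2)
P² = 20736/35
sum k=0..1:
  [0] +1/96 = 1/96
  [1] −1/36 = -1/36
S = -5/288
C² = P²·S² = 5/28 ; C = -0.422577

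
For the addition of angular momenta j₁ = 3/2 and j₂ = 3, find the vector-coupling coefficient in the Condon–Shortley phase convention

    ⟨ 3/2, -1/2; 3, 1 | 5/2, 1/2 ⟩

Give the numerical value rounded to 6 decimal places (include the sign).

j₁+j₂−J=2  J+j₁−j₂=1  J−j₁+j₂=4  j₁+j₂+J+1=8
(j₁±m₁, j₂±m₂, J±M) = (1,2,4,2,3,2)
P² = 288/35
sum k=1..2:
  [1] −1/6 = -1/6
  [2] +1/8 = 1/8
S = -1/24
C² = P²·S² = 1/70 ; C = -0.119523

-0.119523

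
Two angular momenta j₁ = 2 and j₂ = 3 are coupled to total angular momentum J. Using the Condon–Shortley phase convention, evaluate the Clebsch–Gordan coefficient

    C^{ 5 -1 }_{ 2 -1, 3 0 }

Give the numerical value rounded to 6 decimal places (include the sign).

triangle: 0!*4!*6!/11! = 17280/39916800
(j±m)!: 1!*3!*3!*3!*4!*6! = 3732480
prefactor² = (2J+1)*Δ*N² = 124416/7
  k=0: +1/(0!*0!*3!*3!*1!*3!) = 1/216
Σ = 1/216  ⇒  CG² = 124416/7*1/216² = 8/21
CG = +√(8/21) = +0.617213

+0.617213  (= +√(8/21))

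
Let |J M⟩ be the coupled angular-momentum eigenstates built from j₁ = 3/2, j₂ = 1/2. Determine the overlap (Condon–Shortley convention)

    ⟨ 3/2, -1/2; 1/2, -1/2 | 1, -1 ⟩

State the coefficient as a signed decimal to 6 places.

j₁+j₂−J=1  J+j₁−j₂=2  J−j₁+j₂=0  j₁+j₂+J+1=4
(j₁±m₁, j₂±m₂, J±M) = (1,2,0,1,0,2)
P² = 1
sum k=0..0:
  [0] +1/2 = 1/2
S = 1/2
C² = P²·S² = 1/4 ; C = +0.500000

+0.500000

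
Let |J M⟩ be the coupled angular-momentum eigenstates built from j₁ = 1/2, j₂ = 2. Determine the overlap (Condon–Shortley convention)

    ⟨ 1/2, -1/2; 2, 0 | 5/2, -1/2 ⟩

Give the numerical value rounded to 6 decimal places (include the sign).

j₁+j₂−J=0  J+j₁−j₂=1  J−j₁+j₂=4  j₁+j₂+J+1=6
(j₁±m₁, j₂±m₂, J±M) = (0,1,2,2,2,3)
P² = 48/5
sum k=0..0:
  [0] +1/4 = 1/4
S = 1/4
C² = P²·S² = 3/5 ; C = +0.774597

+0.774597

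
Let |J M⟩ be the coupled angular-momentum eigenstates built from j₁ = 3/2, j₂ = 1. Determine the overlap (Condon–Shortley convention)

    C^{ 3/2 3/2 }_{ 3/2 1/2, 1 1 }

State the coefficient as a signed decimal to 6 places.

j₁+j₂−J=1  J+j₁−j₂=2  J−j₁+j₂=1  j₁+j₂+J+1=5
(j₁±m₁, j₂±m₂, J±M) = (2,1,2,0,3,0)
P² = 8/5
sum k=1..1:
  [1] −1/2 = -1/2
S = -1/2
C² = P²·S² = 2/5 ; C = -0.632456

−√(2/5) ≈ -0.632456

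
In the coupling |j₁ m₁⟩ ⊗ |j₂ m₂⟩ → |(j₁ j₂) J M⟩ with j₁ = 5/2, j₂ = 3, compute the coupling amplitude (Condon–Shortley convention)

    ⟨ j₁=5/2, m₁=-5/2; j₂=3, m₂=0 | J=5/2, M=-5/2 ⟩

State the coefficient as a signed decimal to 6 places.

−√(5/42) = -0.345033

√[6·3!2!3!/9! · 0!5!3!3!0!5!] = √(4320/7)
  +(−1)^3/∏(3,0,2,0,0,3)! = -1/72  (running -1/72)
⟨..|..⟩ = √(4320/7)·(-1/72) = -0.345033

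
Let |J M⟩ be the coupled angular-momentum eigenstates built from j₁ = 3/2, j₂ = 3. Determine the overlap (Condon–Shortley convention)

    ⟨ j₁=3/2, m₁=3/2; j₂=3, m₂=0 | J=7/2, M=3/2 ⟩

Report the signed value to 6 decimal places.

+0.690066

triangle: 1!·2!·5!/9! = 240/362880
(j±m)!: 3!·0!·3!·3!·5!·2! = 51840
prefactor² = (2J+1)·Δ·N² = 1920/7
  k=0: +1/(0!·1!·0!·3!·2!·2!) = 1/24
Σ = 1/24  ⇒  CG² = 1920/7·1/24² = 10/21
CG = +√(10/21) = +0.690066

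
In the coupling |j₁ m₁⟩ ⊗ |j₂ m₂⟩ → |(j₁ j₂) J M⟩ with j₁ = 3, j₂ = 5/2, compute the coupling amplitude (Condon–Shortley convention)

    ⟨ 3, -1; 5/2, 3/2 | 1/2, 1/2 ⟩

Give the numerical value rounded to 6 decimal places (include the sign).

j₁+j₂−J=5  J+j₁−j₂=1  J−j₁+j₂=0  j₁+j₂+J+1=7
(j₁±m₁, j₂±m₂, J±M) = (2,4,4,1,1,0)
P² = 384/7
sum k=4..4:
  [4] +1/24 = 1/24
S = 1/24
C² = P²·S² = 2/21 ; C = +0.308607

+0.308607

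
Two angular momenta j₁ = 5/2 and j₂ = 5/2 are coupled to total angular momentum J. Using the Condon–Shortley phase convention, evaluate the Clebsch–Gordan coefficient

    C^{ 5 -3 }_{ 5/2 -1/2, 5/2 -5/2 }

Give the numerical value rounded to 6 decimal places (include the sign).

j₁+j₂−J=0  J+j₁−j₂=5  J−j₁+j₂=5  j₁+j₂+J+1=11
(j₁±m₁, j₂±m₂, J±M) = (2,3,0,5,2,8)
P² = 460800
sum k=0..0:
  [0] +1/1440 = 1/1440
S = 1/1440
C² = P²·S² = 2/9 ; C = +0.471405

+0.471405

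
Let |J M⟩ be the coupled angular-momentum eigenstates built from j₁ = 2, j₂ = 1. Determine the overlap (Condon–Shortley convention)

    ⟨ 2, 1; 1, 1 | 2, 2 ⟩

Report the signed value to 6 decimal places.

−√(1/3) = -0.577350

√[5·1!3!1!/6! · 3!1!2!0!4!0!] = √(12)
  +(−1)^1/∏(1,0,0,1,3,0)! = -1/6  (running -1/6)
⟨..|..⟩ = √(12)·(-1/6) = -0.577350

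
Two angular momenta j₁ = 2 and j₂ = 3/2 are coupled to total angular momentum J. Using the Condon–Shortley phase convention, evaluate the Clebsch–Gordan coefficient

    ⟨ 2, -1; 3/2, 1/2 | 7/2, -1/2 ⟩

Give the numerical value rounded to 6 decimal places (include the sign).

+0.585540  (= +√(12/35))

j₁+j₂−J=0  J+j₁−j₂=4  J−j₁+j₂=3  j₁+j₂+J+1=8
(j₁±m₁, j₂±m₂, J±M) = (1,3,2,1,3,4)
P² = 1728/35
sum k=0..0:
  [0] +1/12 = 1/12
S = 1/12
C² = P²·S² = 12/35 ; C = +0.585540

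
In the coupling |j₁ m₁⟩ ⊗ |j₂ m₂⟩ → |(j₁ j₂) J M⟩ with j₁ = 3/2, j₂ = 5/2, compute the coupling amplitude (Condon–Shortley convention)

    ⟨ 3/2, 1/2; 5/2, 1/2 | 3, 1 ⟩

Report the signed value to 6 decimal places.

+0.129099

j₁+j₂−J=1  J+j₁−j₂=2  J−j₁+j₂=4  j₁+j₂+J+1=8
(j₁±m₁, j₂±m₂, J±M) = (2,1,3,2,4,2)
P² = 48/5
sum k=0..1:
  [0] +1/6 = 1/6
  [1] −1/8 = -1/8
S = 1/24
C² = P²·S² = 1/60 ; C = +0.129099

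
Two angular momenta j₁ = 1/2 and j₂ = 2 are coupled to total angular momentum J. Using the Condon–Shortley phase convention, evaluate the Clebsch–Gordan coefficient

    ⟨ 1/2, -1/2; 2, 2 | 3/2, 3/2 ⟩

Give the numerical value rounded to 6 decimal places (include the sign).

−√(4/5) = -0.894427

√[4·1!0!3!/5! · 0!1!4!0!3!0!] = √(144/5)
  +(−1)^1/∏(1,0,0,3,0,0)! = -1/6  (running -1/6)
⟨..|..⟩ = √(144/5)·(-1/6) = -0.894427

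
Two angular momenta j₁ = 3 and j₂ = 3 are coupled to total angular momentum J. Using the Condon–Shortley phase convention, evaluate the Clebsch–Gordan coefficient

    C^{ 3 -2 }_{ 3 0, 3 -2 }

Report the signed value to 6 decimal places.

j₁+j₂−J=3  J+j₁−j₂=3  J−j₁+j₂=3  j₁+j₂+J+1=10
(j₁±m₁, j₂±m₂, J±M) = (3,3,1,5,1,5)
P² = 216
sum k=0..1:
  [0] +1/72 = 1/72
  [1] −1/24 = -1/24
S = -1/36
C² = P²·S² = 1/6 ; C = -0.408248

−√(1/6) = -0.408248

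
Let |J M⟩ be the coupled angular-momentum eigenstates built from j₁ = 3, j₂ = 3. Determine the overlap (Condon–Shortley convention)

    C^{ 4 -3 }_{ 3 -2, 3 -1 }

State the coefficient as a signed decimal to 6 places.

j₁+j₂−J=2  J+j₁−j₂=4  J−j₁+j₂=4  j₁+j₂+J+1=11
(j₁±m₁, j₂±m₂, J±M) = (1,5,2,4,1,7)
P² = 82944/11
sum k=1..2:
  [1] −1/144 = -1/144
  [2] +1/288 = 1/288
S = -1/288
C² = P²·S² = 1/11 ; C = -0.301511

-0.301511  (= −√(1/11))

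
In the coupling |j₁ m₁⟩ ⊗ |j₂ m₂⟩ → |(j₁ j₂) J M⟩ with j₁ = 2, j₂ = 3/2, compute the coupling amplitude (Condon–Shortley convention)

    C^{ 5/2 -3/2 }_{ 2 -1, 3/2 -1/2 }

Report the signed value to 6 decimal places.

√[6·1!3!2!/7! · 1!3!1!2!1!4!] = √(144/35)
  +(−1)^0/∏(0,1,3,1,0,1)! = 1/6  (running 1/6)
  +(−1)^1/∏(1,0,2,0,1,2)! = -1/4  (running -1/12)
⟨..|..⟩ = √(144/35)·(-1/12) = -0.169031

−√(1/35) ≈ -0.169031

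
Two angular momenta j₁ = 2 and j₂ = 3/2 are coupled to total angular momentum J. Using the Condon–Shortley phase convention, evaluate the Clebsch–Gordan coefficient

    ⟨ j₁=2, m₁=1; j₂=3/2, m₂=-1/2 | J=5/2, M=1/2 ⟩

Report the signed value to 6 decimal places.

j₁+j₂−J=1  J+j₁−j₂=3  J−j₁+j₂=2  j₁+j₂+J+1=7
(j₁±m₁, j₂±m₂, J±M) = (3,1,1,2,3,2)
P² = 72/35
sum k=0..1:
  [0] +1/2 = 1/2
  [1] −1/12 = -1/12
S = 5/12
C² = P²·S² = 5/14 ; C = +0.597614

+√(5/14) = +0.597614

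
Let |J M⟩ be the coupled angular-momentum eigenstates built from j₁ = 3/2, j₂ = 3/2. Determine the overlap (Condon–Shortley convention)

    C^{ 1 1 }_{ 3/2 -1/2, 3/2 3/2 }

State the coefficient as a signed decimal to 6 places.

+0.547723  (= +√(3/10))

√[3·2!1!1!/5! · 1!2!3!0!2!0!] = √(6/5)
  +(−1)^2/∏(2,0,0,1,1,0)! = 1/2  (running 1/2)
⟨..|..⟩ = √(6/5)·(1/2) = +0.547723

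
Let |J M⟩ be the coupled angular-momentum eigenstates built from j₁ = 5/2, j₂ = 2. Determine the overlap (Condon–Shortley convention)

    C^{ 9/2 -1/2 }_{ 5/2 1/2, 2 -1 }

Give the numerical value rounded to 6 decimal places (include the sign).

√[10·0!5!4!/10! · 3!2!1!3!4!5!] = √(11520/7)
  +(−1)^0/∏(0,0,2,1,3,3)! = 1/72  (running 1/72)
⟨..|..⟩ = √(11520/7)·(1/72) = +0.563436

+√(20/63) ≈ +0.563436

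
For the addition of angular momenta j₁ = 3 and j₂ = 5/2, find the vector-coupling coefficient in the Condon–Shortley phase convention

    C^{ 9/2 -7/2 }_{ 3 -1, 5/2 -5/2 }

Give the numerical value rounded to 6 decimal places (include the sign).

+√(50/99) ≈ +0.710669

triangle: 1!*5!*4!/11! = 2880/39916800
(j±m)!: 2!*4!*0!*5!*1!*8! = 232243200
prefactor² = (2J+1)*Δ*N² = 1843200/11
  k=0: +1/(0!*1!*4!*0!*1!*4!) = 1/576
Σ = 1/576  ⇒  CG² = 1843200/11*1/576² = 50/99
CG = +√(50/99) = +0.710669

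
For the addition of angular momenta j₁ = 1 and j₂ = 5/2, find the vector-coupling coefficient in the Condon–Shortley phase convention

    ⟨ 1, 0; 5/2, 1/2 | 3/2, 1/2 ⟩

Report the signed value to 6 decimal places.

√[4·2!0!3!/6! · 1!1!3!2!2!1!] = √(8/5)
  +(−1)^1/∏(1,1,0,2,0,1)! = -1/2  (running -1/2)
⟨..|..⟩ = √(8/5)·(-1/2) = -0.632456

-0.632456  (= −√(2/5))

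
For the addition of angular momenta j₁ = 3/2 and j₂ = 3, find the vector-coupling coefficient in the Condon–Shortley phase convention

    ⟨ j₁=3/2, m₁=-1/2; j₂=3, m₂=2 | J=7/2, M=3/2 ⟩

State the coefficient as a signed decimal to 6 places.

-0.654654

triangle: 1!·2!·5!/9! = 240/362880
(j±m)!: 1!·2!·5!·1!·5!·2! = 57600
prefactor² = (2J+1)·Δ·N² = 6400/21
  k=0: +1/(0!·1!·2!·5!·0!·0!) = 1/240
  k=1: −1/(1!·0!·1!·4!·1!·1!) = -1/24
Σ = -3/80  ⇒  CG² = 6400/21·(-3/80)² = 3/7
CG = −√(3/7) = -0.654654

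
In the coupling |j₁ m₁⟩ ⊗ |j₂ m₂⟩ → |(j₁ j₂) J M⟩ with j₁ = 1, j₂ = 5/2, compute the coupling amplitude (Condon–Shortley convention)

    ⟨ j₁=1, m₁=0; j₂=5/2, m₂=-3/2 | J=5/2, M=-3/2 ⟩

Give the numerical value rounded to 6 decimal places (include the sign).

j₁+j₂−J=1  J+j₁−j₂=1  J−j₁+j₂=4  j₁+j₂+J+1=7
(j₁±m₁, j₂±m₂, J±M) = (1,1,1,4,1,4)
P² = 576/35
sum k=0..1:
  [0] +1/6 = 1/6
  [1] −1/24 = -1/24
S = 1/8
C² = P²·S² = 9/35 ; C = +0.507093

+0.507093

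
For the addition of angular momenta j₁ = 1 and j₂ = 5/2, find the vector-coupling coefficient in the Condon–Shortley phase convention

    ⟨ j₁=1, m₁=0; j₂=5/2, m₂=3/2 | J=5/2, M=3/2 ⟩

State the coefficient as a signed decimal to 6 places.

√[6·1!1!4!/7! · 1!1!4!1!4!1!] = √(576/35)
  +(−1)^0/∏(0,1,1,4,0,0)! = 1/24  (running 1/24)
  +(−1)^1/∏(1,0,0,3,1,1)! = -1/6  (running -1/8)
⟨..|..⟩ = √(576/35)·(-1/8) = -0.507093

−√(9/35) = -0.507093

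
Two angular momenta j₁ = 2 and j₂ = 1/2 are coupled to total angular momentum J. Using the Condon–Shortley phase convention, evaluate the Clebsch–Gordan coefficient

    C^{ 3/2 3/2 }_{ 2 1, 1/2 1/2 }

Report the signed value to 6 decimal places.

√[4·1!3!0!/5! · 3!1!1!0!3!0!] = √(36/5)
  +(−1)^1/∏(1,0,0,0,3,0)! = -1/6  (running -1/6)
⟨..|..⟩ = √(36/5)·(-1/6) = -0.447214

-0.447214  (= −√(1/5))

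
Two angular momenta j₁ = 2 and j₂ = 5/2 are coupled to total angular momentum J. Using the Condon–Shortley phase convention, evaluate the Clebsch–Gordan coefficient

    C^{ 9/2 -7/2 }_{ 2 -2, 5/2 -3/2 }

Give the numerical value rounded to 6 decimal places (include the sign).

triangle: 0!*4!*5!/10! = 2880/3628800
(j±m)!: 0!*4!*1!*4!*1!*8! = 23224320
prefactor² = (2J+1)*Δ*N² = 184320
  k=0: +1/(0!*0!*4!*1!*0!*4!) = 1/576
Σ = 1/576  ⇒  CG² = 184320*1/576² = 5/9
CG = +√(5/9) = +0.745356

+0.745356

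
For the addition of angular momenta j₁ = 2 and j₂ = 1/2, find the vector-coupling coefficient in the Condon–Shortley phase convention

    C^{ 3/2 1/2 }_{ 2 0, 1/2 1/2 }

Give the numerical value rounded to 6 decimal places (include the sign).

√[4·1!3!0!/5! · 2!2!1!0!2!1!] = √(8/5)
  +(−1)^1/∏(1,0,1,0,2,0)! = -1/2  (running -1/2)
⟨..|..⟩ = √(8/5)·(-1/2) = -0.632456

-0.632456  (= −√(2/5))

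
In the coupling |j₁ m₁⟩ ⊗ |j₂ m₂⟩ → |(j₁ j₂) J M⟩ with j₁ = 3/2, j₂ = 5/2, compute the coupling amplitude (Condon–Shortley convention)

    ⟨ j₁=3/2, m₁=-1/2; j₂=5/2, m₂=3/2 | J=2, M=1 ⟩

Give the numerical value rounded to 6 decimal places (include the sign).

+√(1/42) ≈ +0.154303

√[5·2!1!3!/7! · 1!2!4!1!3!1!] = √(24/7)
  +(−1)^1/∏(1,1,1,3,0,0)! = -1/6  (running -1/6)
  +(−1)^2/∏(2,0,0,2,1,1)! = 1/4  (running 1/12)
⟨..|..⟩ = √(24/7)·(1/12) = +0.154303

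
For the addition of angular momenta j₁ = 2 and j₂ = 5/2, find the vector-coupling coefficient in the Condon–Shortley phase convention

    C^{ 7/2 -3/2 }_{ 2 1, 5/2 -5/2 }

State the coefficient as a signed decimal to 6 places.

+0.487950  (= +√(5/21))

√[8·1!3!4!/9! · 3!1!0!5!2!5!] = √(3840/7)
  +(−1)^0/∏(0,1,1,0,2,4)! = 1/48  (running 1/48)
⟨..|..⟩ = √(3840/7)·(1/48) = +0.487950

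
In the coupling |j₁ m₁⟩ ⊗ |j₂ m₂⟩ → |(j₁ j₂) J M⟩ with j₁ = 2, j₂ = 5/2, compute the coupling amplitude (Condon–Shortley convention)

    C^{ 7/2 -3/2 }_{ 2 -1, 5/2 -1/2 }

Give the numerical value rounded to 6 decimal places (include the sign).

√[8·1!3!4!/9! · 1!3!2!3!2!5!] = √(384/7)
  +(−1)^0/∏(0,1,3,2,0,2)! = 1/24  (running 1/24)
  +(−1)^1/∏(1,0,2,1,1,3)! = -1/12  (running -1/24)
⟨..|..⟩ = √(384/7)·(-1/24) = -0.308607

-0.308607  (= −√(2/21))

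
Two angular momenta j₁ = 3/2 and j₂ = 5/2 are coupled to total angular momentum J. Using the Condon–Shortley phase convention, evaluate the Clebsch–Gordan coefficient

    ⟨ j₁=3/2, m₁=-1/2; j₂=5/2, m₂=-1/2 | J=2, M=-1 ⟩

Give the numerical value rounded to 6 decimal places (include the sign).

-0.545545

j₁+j₂−J=2  J+j₁−j₂=1  J−j₁+j₂=3  j₁+j₂+J+1=7
(j₁±m₁, j₂±m₂, J±M) = (1,2,2,3,1,3)
P² = 12/7
sum k=1..2:
  [1] −1/2 = -1/2
  [2] +1/12 = 1/12
S = -5/12
C² = P²·S² = 25/84 ; C = -0.545545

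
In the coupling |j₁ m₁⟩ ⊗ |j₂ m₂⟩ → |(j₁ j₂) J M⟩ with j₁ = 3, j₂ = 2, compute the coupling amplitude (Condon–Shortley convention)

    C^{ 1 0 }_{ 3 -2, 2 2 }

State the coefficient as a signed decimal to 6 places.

+0.377964

√[3·4!2!0!/7! · 1!5!4!0!1!1!] = √(576/7)
  +(−1)^4/∏(4,0,1,0,1,0)! = 1/24  (running 1/24)
⟨..|..⟩ = √(576/7)·(1/24) = +0.377964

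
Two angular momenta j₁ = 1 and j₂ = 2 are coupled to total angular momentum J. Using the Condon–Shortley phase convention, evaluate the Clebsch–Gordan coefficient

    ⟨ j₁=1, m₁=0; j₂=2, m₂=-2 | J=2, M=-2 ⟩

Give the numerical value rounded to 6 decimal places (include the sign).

+0.816497  (= +√(2/3))

triangle: 1!·1!·3!/6! = 6/720
(j±m)!: 1!·1!·0!·4!·0!·4! = 576
prefactor² = (2J+1)·Δ·N² = 24
  k=0: +1/(0!·1!·1!·0!·0!·3!) = 1/6
Σ = 1/6  ⇒  CG² = 24·1/6² = 2/3
CG = +√(2/3) = +0.816497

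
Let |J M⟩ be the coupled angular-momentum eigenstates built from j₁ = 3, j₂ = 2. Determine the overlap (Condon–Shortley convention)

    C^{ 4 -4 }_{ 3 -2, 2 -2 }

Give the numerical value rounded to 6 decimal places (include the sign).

√[9·1!5!3!/10! · 1!5!0!4!0!8!] = √(207360)
  +(−1)^0/∏(0,1,5,0,0,3)! = 1/720  (running 1/720)
⟨..|..⟩ = √(207360)·(1/720) = +0.632456

+0.632456  (= +√(2/5))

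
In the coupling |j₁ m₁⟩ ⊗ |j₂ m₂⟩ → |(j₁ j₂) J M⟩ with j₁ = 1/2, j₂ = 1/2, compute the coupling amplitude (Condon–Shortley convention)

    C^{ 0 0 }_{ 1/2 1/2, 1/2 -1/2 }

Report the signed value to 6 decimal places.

j₁+j₂−J=1  J+j₁−j₂=0  J−j₁+j₂=0  j₁+j₂+J+1=2
(j₁±m₁, j₂±m₂, J±M) = (1,0,0,1,0,0)
P² = 1/2
sum k=0..0:
  [0] +1/1 = 1
S = 1
C² = P²·S² = 1/2 ; C = +0.707107

+√(1/2) = +0.707107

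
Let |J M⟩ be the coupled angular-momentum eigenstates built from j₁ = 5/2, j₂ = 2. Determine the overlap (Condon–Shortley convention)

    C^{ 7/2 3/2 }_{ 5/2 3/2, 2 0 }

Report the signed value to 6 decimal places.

+0.534522

√[8·1!4!3!/9! · 4!1!2!2!5!2!] = √(512/7)
  +(−1)^0/∏(0,1,1,2,3,1)! = 1/12  (running 1/12)
  +(−1)^1/∏(1,0,0,1,4,2)! = -1/48  (running 1/16)
⟨..|..⟩ = √(512/7)·(1/16) = +0.534522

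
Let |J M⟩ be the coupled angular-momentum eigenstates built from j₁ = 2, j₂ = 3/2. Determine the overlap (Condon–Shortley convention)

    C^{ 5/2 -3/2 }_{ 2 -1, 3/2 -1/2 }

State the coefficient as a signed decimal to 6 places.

triangle: 1!×3!×2!/7! = 12/5040
(j±m)!: 1!×3!×1!×2!×1!×4! = 288
prefactor² = (2J+1)×Δ×N² = 144/35
  k=0: +1/(0!×1!×3!×1!×0!×1!) = 1/6
  k=1: −1/(1!×0!×2!×0!×1!×2!) = -1/4
Σ = -1/12  ⇒  CG² = 144/35×(-1/12)² = 1/35
CG = −√(1/35) = -0.169031

−√(1/35) ≈ -0.169031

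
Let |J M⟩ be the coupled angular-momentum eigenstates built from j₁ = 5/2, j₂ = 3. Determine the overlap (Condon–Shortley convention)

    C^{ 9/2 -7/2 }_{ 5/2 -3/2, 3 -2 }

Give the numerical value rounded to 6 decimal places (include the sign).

triangle: 1!×4!×5!/11! = 2880/39916800
(j±m)!: 1!×4!×1!×5!×1!×8! = 116121600
prefactor² = (2J+1)×Δ×N² = 921600/11
  k=0: +1/(0!×1!×4!×1!×0!×4!) = 1/576
  k=1: −1/(1!×0!×3!×0!×1!×5!) = -1/720
Σ = 1/2880  ⇒  CG² = 921600/11×1/2880² = 1/99
CG = +√(1/99) = +0.100504

+√(1/99) = +0.100504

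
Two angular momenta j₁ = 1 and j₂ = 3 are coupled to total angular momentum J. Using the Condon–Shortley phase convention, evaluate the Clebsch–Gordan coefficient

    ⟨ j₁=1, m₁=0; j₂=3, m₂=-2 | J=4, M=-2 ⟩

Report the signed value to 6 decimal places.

+0.654654  (= +√(3/7))

triangle: 0!*2!*6!/9! = 1440/362880
(j±m)!: 1!*1!*1!*5!*2!*6! = 172800
prefactor² = (2J+1)*Δ*N² = 43200/7
  k=0: +1/(0!*0!*1!*1!*1!*5!) = 1/120
Σ = 1/120  ⇒  CG² = 43200/7*1/120² = 3/7
CG = +√(3/7) = +0.654654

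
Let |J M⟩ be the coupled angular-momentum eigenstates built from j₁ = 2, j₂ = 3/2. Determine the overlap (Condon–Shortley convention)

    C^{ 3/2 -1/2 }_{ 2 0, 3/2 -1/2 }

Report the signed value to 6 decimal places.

triangle: 2!*2!*1!/6! = 4/720
(j±m)!: 2!*2!*1!*2!*1!*2! = 16
prefactor² = (2J+1)*Δ*N² = 16/45
  k=0: +1/(0!*2!*2!*1!*0!*0!) = 1/4
  k=1: −1/(1!*1!*1!*0!*1!*1!) = -1
Σ = -3/4  ⇒  CG² = 16/45*(-3/4)² = 1/5
CG = −√(1/5) = -0.447214

-0.447214  (= −√(1/5))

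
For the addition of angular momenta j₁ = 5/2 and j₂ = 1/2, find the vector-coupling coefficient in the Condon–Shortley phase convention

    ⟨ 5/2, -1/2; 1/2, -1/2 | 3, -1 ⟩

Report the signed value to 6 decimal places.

triangle: 0!×5!×1!/7! = 120/5040
(j±m)!: 2!×3!×0!×1!×2!×4! = 576
prefactor² = (2J+1)×Δ×N² = 96
  k=0: +1/(0!×0!×3!×0!×2!×1!) = 1/12
Σ = 1/12  ⇒  CG² = 96×1/12² = 2/3
CG = +√(2/3) = +0.816497

+0.816497  (= +√(2/3))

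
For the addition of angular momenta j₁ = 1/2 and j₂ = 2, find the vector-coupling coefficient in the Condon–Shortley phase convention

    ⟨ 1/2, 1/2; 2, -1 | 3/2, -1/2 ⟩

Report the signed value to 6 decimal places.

triangle: 1!·0!·3!/5! = 6/120
(j±m)!: 1!·0!·1!·3!·1!·2! = 12
prefactor² = (2J+1)·Δ·N² = 12/5
  k=0: +1/(0!·1!·0!·1!·0!·2!) = 1/2
Σ = 1/2  ⇒  CG² = 12/5·1/2² = 3/5
CG = +√(3/5) = +0.774597

+0.774597  (= +√(3/5))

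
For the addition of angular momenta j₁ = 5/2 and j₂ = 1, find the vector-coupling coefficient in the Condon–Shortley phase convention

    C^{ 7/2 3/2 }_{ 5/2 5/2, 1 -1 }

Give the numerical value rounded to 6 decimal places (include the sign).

√[8·0!5!2!/8! · 5!0!0!2!5!2!] = √(19200/7)
  +(−1)^0/∏(0,0,0,0,5,2)! = 1/240  (running 1/240)
⟨..|..⟩ = √(19200/7)·(1/240) = +0.218218

+√(1/21) ≈ +0.218218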